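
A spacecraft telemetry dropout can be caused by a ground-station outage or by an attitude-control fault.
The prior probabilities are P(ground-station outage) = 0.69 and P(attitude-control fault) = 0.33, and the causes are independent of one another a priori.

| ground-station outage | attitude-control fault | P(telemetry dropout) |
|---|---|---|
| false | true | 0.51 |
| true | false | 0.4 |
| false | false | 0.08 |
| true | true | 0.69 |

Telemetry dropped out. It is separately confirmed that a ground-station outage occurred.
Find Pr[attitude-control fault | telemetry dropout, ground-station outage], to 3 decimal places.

Pr[attitude-control fault | telemetry dropout, ground-station outage] ≈ 0.459

Sum P(telemetry dropout|·) weighted by the priors over both values of attitude-control fault:
  P(telemetry dropout | ground-station outage) = 0.4·0.67 + 0.69·0.33
        = 0.268000 + 0.227700 = 0.495700
Configurations with attitude-control fault contribute 0.227700, so
  P(attitude-control fault | telemetry dropout, ground-station outage) = 0.227700 / 0.495700 ≈ 0.459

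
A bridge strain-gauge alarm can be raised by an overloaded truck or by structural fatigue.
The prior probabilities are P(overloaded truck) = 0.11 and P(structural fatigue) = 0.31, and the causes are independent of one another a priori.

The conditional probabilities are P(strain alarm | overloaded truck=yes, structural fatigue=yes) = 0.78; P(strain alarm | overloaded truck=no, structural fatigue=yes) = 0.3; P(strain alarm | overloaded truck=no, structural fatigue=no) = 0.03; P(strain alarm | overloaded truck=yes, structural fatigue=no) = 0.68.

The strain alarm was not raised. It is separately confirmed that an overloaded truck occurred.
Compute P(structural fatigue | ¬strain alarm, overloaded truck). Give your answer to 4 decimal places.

P(structural fatigue | ¬strain alarm, overloaded truck) ≈ 0.2360

For the numerator, keep only structural fatigue=true terms: 0.22*0.31 = 0.068200
Normalizer over all consistent configurations: 0.32*0.69 + 0.22*0.31 = 0.289000
Posterior = 0.068200 / 0.289000 ≈ 0.2360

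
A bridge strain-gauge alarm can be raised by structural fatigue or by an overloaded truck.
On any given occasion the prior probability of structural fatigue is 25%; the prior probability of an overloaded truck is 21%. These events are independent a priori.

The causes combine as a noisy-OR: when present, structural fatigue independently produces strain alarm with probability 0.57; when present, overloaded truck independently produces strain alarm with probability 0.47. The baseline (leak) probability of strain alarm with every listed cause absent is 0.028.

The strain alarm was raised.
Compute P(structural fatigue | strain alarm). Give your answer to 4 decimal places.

Under noisy-OR, P(strain alarm | causes) = 1 − (1−0.028)·∏(1−qᵢ) over the active causes.
P(strain alarm) = 0.028×0.75×0.79 + 0.48484×0.75×0.21 + 0.58204×0.25×0.79 + 0.778481×0.25×0.21 = 0.016590 + 0.076362 + 0.114953 + 0.040870 = 0.248775
The structural fatigue-present share is 0.114953 + 0.040870 = 0.155823.
Hence the posterior is 0.155823/0.248775 ≈ 0.6264.

P(structural fatigue | strain alarm) ≈ 0.6264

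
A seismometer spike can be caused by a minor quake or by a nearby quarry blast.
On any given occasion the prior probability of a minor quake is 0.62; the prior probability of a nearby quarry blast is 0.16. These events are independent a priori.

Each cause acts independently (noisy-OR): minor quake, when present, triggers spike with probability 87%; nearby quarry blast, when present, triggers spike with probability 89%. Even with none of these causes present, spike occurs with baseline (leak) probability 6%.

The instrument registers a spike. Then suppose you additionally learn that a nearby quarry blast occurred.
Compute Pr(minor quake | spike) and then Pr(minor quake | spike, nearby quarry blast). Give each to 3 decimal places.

Pr(minor quake | spike) ≈ 0.883; Pr(minor quake | spike, nearby quarry blast) ≈ 0.642

Under noisy-OR, P(spike | causes) = 1 − (1−0.06)·∏(1−qᵢ) over the active causes.
For the numerator, keep only minor quake=true terms: 0.457158 + 0.097867 = 0.555025
Denominator P(spike): 0.06·0.38·0.84 + 0.8966·0.38·0.16 + 0.8778·0.62·0.84 + 0.986558·0.62·0.16 = 0.628690
Posterior = 0.555025 / 0.628690 ≈ 0.883

Now condition on the additional information:
P(spike | nearby quarry blast) = 0.8966*0.38 + 0.986558*0.62 = 0.340708 + 0.611666 = 0.952374
The minor quake-present share is 0.986558*0.62 = 0.611666.
So P(minor quake | spike, nearby quarry blast) = 0.611666/0.952374 ≈ 0.642.
— nearby quarry blast explains away the evidence for minor quake.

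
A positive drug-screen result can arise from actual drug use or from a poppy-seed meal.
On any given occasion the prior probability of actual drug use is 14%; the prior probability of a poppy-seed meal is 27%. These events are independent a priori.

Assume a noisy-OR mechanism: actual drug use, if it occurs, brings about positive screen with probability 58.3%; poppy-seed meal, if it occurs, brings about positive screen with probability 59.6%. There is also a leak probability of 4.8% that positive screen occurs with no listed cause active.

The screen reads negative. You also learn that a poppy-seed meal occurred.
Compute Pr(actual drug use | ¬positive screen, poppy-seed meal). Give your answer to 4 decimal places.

Pr(actual drug use | ¬positive screen, poppy-seed meal) ≈ 0.0636

Under noisy-OR, P(positive screen | causes) = 1 − (1−0.048)·∏(1−qᵢ) over the active causes.
P(¬positive screen | poppy-seed meal) = 0.384608·0.86 + 0.160382·0.14 = 0.330763 + 0.022453 = 0.353216
Restricting to configurations with actual drug use present: 0.160382·0.14 = 0.022453.
So P(actual drug use | ¬positive screen, poppy-seed meal) = 0.022453/0.353216 ≈ 0.0636.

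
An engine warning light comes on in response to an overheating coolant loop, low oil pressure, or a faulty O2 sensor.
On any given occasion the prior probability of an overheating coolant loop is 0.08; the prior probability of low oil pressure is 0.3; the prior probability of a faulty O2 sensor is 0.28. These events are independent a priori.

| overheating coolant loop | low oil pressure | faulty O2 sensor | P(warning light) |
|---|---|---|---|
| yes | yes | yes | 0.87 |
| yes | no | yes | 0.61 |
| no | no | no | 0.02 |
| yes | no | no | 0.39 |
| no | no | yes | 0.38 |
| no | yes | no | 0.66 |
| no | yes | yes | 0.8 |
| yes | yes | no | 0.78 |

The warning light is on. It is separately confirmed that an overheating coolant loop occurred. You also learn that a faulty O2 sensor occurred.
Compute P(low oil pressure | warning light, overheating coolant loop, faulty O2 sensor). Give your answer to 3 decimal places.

P(low oil pressure | warning light, overheating coolant loop, faulty O2 sensor) ≈ 0.379

Weight on low oil pressure=true, given the evidence: 0.87*0.3 = 0.261000
Denominator P(warning light | overheating coolant loop, faulty O2 sensor): 0.61*0.7 + 0.87*0.3 = 0.688000
P(low oil pressure | warning light, overheating coolant loop, faulty O2 sensor) = 0.261000/0.688000 ≈ 0.379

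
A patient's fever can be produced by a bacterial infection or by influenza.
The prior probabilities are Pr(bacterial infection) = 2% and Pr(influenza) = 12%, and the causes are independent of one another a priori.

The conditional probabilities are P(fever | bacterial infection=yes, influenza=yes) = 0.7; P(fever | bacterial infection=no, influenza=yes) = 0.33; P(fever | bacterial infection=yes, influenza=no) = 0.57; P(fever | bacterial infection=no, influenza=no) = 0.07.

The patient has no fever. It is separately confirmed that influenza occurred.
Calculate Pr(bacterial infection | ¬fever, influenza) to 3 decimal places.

Pr(bacterial infection | ¬fever, influenza) ≈ 0.009

By total probability over both values of bacterial infection:
  P(¬fever | influenza) = 0.67·0.98 + 0.3·0.02
        = 0.656600 + 0.006000 = 0.662600
Keeping only the bacterial infection-present terms gives 0.006000, so
  P(bacterial infection | ¬fever, influenza) = 0.006000 / 0.662600 ≈ 0.009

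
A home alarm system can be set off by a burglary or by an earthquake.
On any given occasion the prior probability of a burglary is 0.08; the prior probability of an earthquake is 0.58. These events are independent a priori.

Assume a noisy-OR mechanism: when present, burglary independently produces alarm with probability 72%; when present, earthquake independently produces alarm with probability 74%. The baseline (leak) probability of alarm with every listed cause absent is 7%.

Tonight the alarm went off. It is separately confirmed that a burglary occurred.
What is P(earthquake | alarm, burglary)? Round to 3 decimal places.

P(earthquake | alarm, burglary) ≈ 0.635

Under noisy-OR, P(alarm | causes) = 1 − (1−0.07)·∏(1−qᵢ) over the active causes.
P(alarm | burglary) = 0.7396*0.42 + 0.932296*0.58 = 0.310632 + 0.540732 = 0.851364
The earthquake-present share is 0.932296*0.58 = 0.540732.
So P(earthquake | alarm, burglary) = 0.540732/0.851364 ≈ 0.635.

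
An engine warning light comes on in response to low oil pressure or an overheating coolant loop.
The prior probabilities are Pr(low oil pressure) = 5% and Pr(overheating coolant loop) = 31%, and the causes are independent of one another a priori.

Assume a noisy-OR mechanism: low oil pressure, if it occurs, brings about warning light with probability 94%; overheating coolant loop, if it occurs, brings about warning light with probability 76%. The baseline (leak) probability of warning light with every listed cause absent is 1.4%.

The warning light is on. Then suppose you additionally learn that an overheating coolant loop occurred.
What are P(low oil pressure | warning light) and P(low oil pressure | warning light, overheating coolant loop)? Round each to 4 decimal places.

Under noisy-OR, P(warning light | causes) = 1 − (1−0.014)·∏(1−qᵢ) over the active causes.
Numerator (weight on configurations with low oil pressure): 0.032459 + 0.015280 = 0.047739
Denominator P(warning light): 0.014*0.95*0.69 + 0.76336*0.95*0.31 + 0.94084*0.05*0.69 + 0.985802*0.05*0.31 = 0.281726
P(low oil pressure | warning light) = 0.047739/0.281726 ≈ 0.1695

With the extra evidence:
Weight on low oil pressure=true, given the evidence: 0.985802×0.05 = 0.049290
The normalizing constant is 0.76336×0.95 + 0.985802×0.05 = 0.774482
Posterior = 0.049290 / 0.774482 ≈ 0.0636
The drop from 0.1695 to 0.0636 is the explaining-away (discounting) effect.

P(low oil pressure | warning light) ≈ 0.1695; P(low oil pressure | warning light, overheating coolant loop) ≈ 0.0636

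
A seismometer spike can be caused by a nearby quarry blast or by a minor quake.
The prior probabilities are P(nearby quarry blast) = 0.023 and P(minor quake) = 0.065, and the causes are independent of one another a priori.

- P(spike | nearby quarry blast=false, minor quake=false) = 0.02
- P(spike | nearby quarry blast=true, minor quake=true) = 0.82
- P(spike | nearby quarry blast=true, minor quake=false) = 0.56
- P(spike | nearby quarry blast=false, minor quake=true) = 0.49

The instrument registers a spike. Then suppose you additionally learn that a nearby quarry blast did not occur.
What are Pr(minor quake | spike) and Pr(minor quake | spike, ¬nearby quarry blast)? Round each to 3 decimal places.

Weight on minor quake=true, given the evidence: 0.031117 + 0.001226 = 0.032343
The normalizing constant is 0.02×0.977×0.935 + 0.49×0.977×0.065 + 0.56×0.023×0.935 + 0.82×0.023×0.065 = 0.062656
P(minor quake | spike) = 0.032343/0.062656 ≈ 0.516

With the extra evidence:
By total probability over both values of minor quake:
  P(spike | ¬nearby quarry blast) = 0.02×0.935 + 0.49×0.065
        = 0.018700 + 0.031850 = 0.050550
Configurations with minor quake contribute 0.031850, so
  P(minor quake | spike, ¬nearby quarry blast) = 0.031850 / 0.050550 ≈ 0.630

Pr(minor quake | spike) ≈ 0.516; Pr(minor quake | spike, ¬nearby quarry blast) ≈ 0.630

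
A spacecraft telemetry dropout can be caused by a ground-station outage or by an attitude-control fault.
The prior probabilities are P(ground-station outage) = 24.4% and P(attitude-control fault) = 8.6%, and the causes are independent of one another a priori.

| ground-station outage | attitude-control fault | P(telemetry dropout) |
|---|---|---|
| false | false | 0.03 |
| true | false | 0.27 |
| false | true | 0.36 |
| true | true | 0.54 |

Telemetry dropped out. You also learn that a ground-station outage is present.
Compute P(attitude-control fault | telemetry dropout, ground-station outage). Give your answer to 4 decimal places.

P(attitude-control fault | telemetry dropout, ground-station outage) ≈ 0.1584

For the numerator, keep only attitude-control fault=true terms: 0.54×0.086 = 0.046440
Denominator P(telemetry dropout | ground-station outage): 0.27×0.914 + 0.54×0.086 = 0.293220
Posterior = 0.046440 / 0.293220 ≈ 0.1584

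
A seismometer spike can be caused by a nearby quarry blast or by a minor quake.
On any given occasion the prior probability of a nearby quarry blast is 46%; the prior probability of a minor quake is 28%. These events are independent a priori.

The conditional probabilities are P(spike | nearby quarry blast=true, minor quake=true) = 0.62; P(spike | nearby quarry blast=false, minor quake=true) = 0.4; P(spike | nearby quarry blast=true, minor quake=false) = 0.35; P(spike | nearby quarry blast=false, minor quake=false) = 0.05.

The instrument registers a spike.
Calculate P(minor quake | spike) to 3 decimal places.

P(minor quake | spike) ≈ 0.509

P(spike) = 0.05·0.54·0.72 + 0.4·0.54·0.28 + 0.35·0.46·0.72 + 0.62·0.46·0.28 = 0.019440 + 0.060480 + 0.115920 + 0.079856 = 0.275696
The minor quake-present share is 0.060480 + 0.079856 = 0.140336.
P(minor quake | spike) = 0.140336 / 0.275696 ≈ 0.509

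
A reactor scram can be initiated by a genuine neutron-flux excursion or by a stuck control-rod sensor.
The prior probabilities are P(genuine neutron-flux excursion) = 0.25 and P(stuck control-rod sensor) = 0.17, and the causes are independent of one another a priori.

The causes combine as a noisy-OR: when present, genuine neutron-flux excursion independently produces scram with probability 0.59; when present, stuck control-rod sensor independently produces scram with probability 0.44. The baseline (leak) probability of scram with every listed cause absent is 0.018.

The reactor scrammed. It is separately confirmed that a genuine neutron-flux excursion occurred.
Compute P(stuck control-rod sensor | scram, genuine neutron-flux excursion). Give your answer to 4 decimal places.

Under noisy-OR, P(scram | causes) = 1 − (1−0.018)·∏(1−qᵢ) over the active causes.
P(scram | genuine neutron-flux excursion) = 0.59738·0.83 + 0.774533·0.17 = 0.495825 + 0.131671 = 0.627496
Restricting to configurations with stuck control-rod sensor present: 0.774533·0.17 = 0.131671.
P(stuck control-rod sensor | scram, genuine neutron-flux excursion) = 0.131671 / 0.627496 ≈ 0.2098

P(stuck control-rod sensor | scram, genuine neutron-flux excursion) ≈ 0.2098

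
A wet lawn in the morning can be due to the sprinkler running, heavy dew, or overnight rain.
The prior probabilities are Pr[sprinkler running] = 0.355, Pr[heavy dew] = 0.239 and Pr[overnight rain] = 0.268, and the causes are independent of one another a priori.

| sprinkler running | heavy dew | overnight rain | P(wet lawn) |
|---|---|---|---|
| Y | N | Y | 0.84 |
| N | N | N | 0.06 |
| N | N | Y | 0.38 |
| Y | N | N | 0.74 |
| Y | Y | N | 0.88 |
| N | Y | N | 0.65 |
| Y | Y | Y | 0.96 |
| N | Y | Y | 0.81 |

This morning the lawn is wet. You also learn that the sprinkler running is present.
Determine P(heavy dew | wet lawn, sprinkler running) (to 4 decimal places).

P(wet lawn | sprinkler running) = 0.74·0.761·0.732 + 0.84·0.761·0.268 + 0.88·0.239·0.732 + 0.96·0.239·0.268 = 0.412218 + 0.171316 + 0.153954 + 0.061490 = 0.798978
Of this, 0.215444 comes from 0.153954 + 0.061490 (the heavy dew=true cases).
So P(heavy dew | wet lawn, sprinkler running) = 0.215444/0.798978 ≈ 0.2696.

P(heavy dew | wet lawn, sprinkler running) ≈ 0.2696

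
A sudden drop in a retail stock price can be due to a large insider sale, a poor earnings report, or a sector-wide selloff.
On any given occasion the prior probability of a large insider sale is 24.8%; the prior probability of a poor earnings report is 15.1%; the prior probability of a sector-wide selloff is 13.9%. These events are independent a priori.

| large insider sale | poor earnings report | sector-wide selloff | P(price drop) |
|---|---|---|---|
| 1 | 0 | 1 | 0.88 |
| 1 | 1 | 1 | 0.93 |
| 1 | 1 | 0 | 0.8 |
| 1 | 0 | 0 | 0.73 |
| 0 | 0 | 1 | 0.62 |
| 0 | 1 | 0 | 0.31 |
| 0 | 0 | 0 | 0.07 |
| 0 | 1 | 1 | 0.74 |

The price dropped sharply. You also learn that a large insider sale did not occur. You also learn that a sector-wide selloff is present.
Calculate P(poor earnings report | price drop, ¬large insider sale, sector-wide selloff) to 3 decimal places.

P(poor earnings report | price drop, ¬large insider sale, sector-wide selloff) ≈ 0.175

Weight on poor earnings report=true, given the evidence: 0.74*0.151 = 0.111740
Denominator P(price drop | ¬large insider sale, sector-wide selloff): 0.62*0.849 + 0.74*0.151 = 0.638120
P(poor earnings report | price drop, ¬large insider sale, sector-wide selloff) = 0.111740/0.638120 ≈ 0.175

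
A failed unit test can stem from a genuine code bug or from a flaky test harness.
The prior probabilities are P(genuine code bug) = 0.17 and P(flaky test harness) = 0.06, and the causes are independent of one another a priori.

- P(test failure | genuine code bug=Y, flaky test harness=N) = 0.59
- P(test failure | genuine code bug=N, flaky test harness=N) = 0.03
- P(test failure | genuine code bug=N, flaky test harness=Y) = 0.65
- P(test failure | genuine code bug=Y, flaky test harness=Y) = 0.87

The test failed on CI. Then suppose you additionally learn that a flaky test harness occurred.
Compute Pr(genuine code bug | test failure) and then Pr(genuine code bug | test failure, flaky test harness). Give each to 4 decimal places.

Weight on genuine code bug=true, given the evidence: 0.094282 + 0.008874 = 0.103156
Denominator P(test failure): 0.03·0.83·0.94 + 0.65·0.83·0.06 + 0.59·0.17·0.94 + 0.87·0.17·0.06 = 0.158932
Posterior = 0.103156 / 0.158932 ≈ 0.6491

With the extra evidence:
Sum P(test failure|·) weighted by the priors over both values of genuine code bug:
  P(test failure | flaky test harness) = 0.65*0.83 + 0.87*0.17
        = 0.539500 + 0.147900 = 0.687400
Keeping only the genuine code bug-present terms gives 0.147900, so
  P(genuine code bug | test failure, flaky test harness) = 0.147900 / 0.687400 ≈ 0.2152
Conditioning on flaky test harness lowers the posterior on genuine code bug: the classic explaining-away effect in a common-effect structure.

Pr(genuine code bug | test failure) ≈ 0.6491; Pr(genuine code bug | test failure, flaky test harness) ≈ 0.2152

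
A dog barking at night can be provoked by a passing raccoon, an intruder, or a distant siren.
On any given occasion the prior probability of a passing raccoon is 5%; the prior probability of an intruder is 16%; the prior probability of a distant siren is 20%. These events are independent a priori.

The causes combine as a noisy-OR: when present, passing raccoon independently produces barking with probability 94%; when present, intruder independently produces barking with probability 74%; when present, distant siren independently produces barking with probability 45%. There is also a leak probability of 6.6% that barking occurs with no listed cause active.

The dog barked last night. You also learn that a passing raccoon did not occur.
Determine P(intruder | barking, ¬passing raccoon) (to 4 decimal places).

P(intruder | barking, ¬passing raccoon) ≈ 0.4972

Under noisy-OR, P(barking | causes) = 1 − (1−0.066)·∏(1−qᵢ) over the active causes.
For the numerator, keep only intruder=true terms: 0.096916 + 0.027726 = 0.124642
Normalizer over all consistent configurations: 0.066×0.84×0.8 + 0.4863×0.84×0.2 + 0.75716×0.16×0.8 + 0.866438×0.16×0.2 = 0.250692
Posterior = 0.124642 / 0.250692 ≈ 0.4972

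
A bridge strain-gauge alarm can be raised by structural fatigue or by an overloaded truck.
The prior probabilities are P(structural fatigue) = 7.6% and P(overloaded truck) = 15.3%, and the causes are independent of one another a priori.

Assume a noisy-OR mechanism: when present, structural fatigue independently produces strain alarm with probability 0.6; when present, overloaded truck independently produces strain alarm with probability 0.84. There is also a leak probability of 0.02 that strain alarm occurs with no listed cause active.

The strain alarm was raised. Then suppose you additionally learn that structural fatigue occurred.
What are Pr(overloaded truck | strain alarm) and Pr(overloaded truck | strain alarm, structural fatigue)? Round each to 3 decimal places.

Pr(overloaded truck | strain alarm) ≈ 0.704; Pr(overloaded truck | strain alarm, structural fatigue) ≈ 0.218

Under noisy-OR, P(strain alarm | causes) = 1 − (1−0.02)·∏(1−qᵢ) over the active causes.
For the numerator, keep only overloaded truck=true terms: 0.119205 + 0.010899 = 0.130104
Denominator P(strain alarm): 0.02*0.924*0.847 + 0.8432*0.924*0.153 + 0.608*0.076*0.847 + 0.93728*0.076*0.153 = 0.184895
Posterior = 0.130104 / 0.184895 ≈ 0.704

Now also conditioning on structural fatigue=true:
Enumerate both values of overloaded truck and weight by the priors:
  P(strain alarm | structural fatigue) = 0.608×0.847 + 0.93728×0.153
        = 0.514976 + 0.143404 = 0.658380
Configurations with overloaded truck contribute 0.143404, so
  P(overloaded truck | strain alarm, structural fatigue) = 0.143404 / 0.658380 ≈ 0.218
This is intercausal reasoning (explaining away): once structural fatigue accounts for the strain alarm, overloaded truck becomes less likely.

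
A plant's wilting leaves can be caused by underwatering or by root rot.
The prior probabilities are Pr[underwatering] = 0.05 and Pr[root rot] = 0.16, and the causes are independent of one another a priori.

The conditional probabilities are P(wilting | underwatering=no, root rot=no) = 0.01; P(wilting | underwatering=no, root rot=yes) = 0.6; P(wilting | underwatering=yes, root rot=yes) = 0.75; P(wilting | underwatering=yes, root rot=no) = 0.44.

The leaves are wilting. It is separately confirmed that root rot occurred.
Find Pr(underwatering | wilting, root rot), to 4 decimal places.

Pr(underwatering | wilting, root rot) ≈ 0.0617

P(wilting | root rot) = 0.6·0.95 + 0.75·0.05 = 0.570000 + 0.037500 = 0.607500
Restricting to configurations with underwatering present: 0.75·0.05 = 0.037500.
Hence the posterior is 0.037500/0.607500 ≈ 0.0617.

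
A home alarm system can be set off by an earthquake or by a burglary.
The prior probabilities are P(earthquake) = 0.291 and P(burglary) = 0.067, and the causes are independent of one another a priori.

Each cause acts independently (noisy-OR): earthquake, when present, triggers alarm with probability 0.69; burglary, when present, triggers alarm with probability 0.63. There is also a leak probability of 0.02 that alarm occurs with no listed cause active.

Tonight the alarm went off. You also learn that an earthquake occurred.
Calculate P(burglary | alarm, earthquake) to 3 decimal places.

P(burglary | alarm, earthquake) ≈ 0.084

Under noisy-OR, P(alarm | causes) = 1 − (1−0.02)·∏(1−qᵢ) over the active causes.
P(alarm | earthquake) = 0.6962*0.933 + 0.887594*0.067 = 0.649555 + 0.059469 = 0.709024
The burglary-present share is 0.887594*0.067 = 0.059469.
P(burglary | alarm, earthquake) = 0.059469 / 0.709024 ≈ 0.084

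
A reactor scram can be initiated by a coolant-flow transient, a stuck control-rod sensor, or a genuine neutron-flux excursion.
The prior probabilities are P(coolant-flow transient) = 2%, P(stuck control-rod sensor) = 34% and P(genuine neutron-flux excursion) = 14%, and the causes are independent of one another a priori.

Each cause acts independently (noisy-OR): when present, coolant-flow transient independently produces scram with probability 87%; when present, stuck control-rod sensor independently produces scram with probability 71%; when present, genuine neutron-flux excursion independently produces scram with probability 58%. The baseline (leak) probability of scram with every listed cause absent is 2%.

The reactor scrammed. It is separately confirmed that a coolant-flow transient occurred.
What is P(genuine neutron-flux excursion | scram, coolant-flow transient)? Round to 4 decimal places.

P(genuine neutron-flux excursion | scram, coolant-flow transient) ≈ 0.1474

Under noisy-OR, P(scram | causes) = 1 − (1−0.02)·∏(1−qᵢ) over the active causes.
Weight on genuine neutron-flux excursion=true, given the evidence: 0.087456 + 0.046861 = 0.134317
Denominator P(scram | coolant-flow transient): 0.8726*0.66*0.86 + 0.946492*0.66*0.14 + 0.963054*0.34*0.86 + 0.984483*0.34*0.14 = 0.911202
Posterior = 0.134317 / 0.911202 ≈ 0.1474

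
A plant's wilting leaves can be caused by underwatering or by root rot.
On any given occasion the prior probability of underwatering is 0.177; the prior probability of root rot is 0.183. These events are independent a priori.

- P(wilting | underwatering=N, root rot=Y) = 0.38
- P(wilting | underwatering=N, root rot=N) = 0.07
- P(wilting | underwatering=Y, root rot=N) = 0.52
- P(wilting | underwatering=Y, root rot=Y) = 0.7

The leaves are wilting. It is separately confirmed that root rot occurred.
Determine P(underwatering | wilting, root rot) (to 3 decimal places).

P(underwatering | wilting, root rot) ≈ 0.284

Numerator (weight on configurations with underwatering): 0.7·0.177 = 0.123900
Denominator P(wilting | root rot): 0.38·0.823 + 0.7·0.177 = 0.436640
P(underwatering | wilting, root rot) = 0.123900/0.436640 ≈ 0.284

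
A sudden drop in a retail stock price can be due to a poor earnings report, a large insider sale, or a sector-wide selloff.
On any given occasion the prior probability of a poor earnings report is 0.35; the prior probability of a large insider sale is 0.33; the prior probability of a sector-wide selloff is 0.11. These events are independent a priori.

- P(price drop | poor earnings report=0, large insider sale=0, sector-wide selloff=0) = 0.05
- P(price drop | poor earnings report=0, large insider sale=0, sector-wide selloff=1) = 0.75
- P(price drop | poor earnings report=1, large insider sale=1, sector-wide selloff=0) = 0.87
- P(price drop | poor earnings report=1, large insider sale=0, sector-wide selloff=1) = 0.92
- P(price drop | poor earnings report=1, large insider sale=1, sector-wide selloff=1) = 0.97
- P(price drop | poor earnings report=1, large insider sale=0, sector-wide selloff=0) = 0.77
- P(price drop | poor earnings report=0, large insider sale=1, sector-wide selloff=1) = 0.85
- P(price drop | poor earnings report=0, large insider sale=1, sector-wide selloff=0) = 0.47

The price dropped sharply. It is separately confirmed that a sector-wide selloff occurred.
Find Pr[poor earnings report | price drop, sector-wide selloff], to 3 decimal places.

Pr[poor earnings report | price drop, sector-wide selloff] ≈ 0.392

For the numerator, keep only poor earnings report=true terms: 0.215740 + 0.112035 = 0.327775
Denominator P(price drop | sector-wide selloff): 0.75×0.65×0.67 + 0.85×0.65×0.33 + 0.92×0.35×0.67 + 0.97×0.35×0.33 = 0.836725
Posterior = 0.327775 / 0.836725 ≈ 0.392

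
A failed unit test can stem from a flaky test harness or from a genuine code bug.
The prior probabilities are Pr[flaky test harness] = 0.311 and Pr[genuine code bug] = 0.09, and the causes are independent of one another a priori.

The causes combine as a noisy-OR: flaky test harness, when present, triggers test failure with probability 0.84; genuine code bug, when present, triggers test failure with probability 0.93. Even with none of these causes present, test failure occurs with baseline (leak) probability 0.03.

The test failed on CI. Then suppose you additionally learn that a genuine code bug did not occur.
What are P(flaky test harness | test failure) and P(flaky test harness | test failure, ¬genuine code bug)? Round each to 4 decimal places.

Under noisy-OR, P(test failure | causes) = 1 − (1−0.03)·∏(1−qᵢ) over the active causes.
By total probability over the 4 (flaky test harness, genuine code bug) configurations:
  P(test failure) = 0.03×0.689×0.91 + 0.9321×0.689×0.09 + 0.8448×0.311×0.91 + 0.989136×0.311×0.09
        = 0.018810 + 0.057800 + 0.239087 + 0.027686 = 0.343383
Keeping only the flaky test harness-present terms gives 0.266773, so
  P(flaky test harness | test failure) = 0.266773 / 0.343383 ≈ 0.7769

Now also conditioning on genuine code bug≠true:
Enumerate both values of flaky test harness and weight by the priors:
  P(test failure | ¬genuine code bug) = 0.03·0.689 + 0.8448·0.311
        = 0.020670 + 0.262733 = 0.283403
Configurations with flaky test harness contribute 0.262733, so
  P(flaky test harness | test failure, ¬genuine code bug) = 0.262733 / 0.283403 ≈ 0.9271
Ruling out genuine code bug raises the posterior on flaky test harness — the flip side of explaining away.

P(flaky test harness | test failure) ≈ 0.7769; P(flaky test harness | test failure, ¬genuine code bug) ≈ 0.9271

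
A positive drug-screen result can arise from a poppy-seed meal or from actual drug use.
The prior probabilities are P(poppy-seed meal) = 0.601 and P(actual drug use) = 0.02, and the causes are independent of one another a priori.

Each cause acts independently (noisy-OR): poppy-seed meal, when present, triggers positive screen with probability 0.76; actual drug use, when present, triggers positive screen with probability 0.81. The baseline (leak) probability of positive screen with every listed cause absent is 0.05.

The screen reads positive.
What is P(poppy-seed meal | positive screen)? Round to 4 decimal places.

P(poppy-seed meal | positive screen) ≈ 0.9470

Under noisy-OR, P(positive screen | causes) = 1 − (1−0.05)·∏(1−qᵢ) over the active causes.
P(positive screen) = 0.05·0.399·0.98 + 0.8195·0.399·0.02 + 0.772·0.601·0.98 + 0.95668·0.601·0.02 = 0.019551 + 0.006540 + 0.454693 + 0.011499 = 0.492283
Restricting to configurations with poppy-seed meal present: 0.454693 + 0.011499 = 0.466192.
So P(poppy-seed meal | positive screen) = 0.466192/0.492283 ≈ 0.9470.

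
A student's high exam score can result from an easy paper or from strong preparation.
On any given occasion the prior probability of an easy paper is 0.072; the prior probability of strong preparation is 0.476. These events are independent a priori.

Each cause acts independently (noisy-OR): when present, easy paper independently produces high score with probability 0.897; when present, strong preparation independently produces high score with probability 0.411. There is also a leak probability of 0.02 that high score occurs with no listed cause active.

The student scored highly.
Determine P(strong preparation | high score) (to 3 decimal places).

P(strong preparation | high score) ≈ 0.834

Under noisy-OR, P(high score | causes) = 1 − (1−0.02)·∏(1−qᵢ) over the active causes.
Weight on strong preparation=true, given the evidence: 0.186754 + 0.032234 = 0.218988
The normalizing constant is 0.02·0.928·0.524 + 0.42278·0.928·0.476 + 0.89906·0.072·0.524 + 0.940546·0.072·0.476 = 0.262633
Posterior = 0.218988 / 0.262633 ≈ 0.834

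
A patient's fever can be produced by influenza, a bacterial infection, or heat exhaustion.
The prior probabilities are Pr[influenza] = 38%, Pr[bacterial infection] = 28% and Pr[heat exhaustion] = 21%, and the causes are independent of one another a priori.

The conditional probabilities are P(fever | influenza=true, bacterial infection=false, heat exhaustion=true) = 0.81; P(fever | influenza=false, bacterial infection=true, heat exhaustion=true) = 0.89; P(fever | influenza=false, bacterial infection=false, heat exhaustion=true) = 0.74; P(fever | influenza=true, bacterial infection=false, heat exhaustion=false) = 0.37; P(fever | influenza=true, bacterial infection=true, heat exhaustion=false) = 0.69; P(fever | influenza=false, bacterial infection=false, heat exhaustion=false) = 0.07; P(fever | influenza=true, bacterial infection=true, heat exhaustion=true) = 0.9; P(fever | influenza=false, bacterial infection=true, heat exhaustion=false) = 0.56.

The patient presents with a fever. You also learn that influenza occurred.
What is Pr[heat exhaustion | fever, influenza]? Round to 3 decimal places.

Pr[heat exhaustion | fever, influenza] ≈ 0.326

P(fever | influenza) = 0.37·0.72·0.79 + 0.81·0.72·0.21 + 0.69·0.28·0.79 + 0.9·0.28·0.21 = 0.210456 + 0.122472 + 0.152628 + 0.052920 = 0.538476
Restricting to configurations with heat exhaustion present: 0.122472 + 0.052920 = 0.175392.
So P(heat exhaustion | fever, influenza) = 0.175392/0.538476 ≈ 0.326.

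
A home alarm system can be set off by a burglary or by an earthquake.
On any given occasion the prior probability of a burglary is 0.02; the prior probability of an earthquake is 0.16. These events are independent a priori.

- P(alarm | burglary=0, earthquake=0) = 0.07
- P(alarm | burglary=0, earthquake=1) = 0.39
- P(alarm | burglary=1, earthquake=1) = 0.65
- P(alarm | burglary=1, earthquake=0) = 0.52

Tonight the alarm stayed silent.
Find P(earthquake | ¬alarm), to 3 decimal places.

P(earthquake | ¬alarm) ≈ 0.111

For the numerator, keep only earthquake=true terms: 0.095648 + 0.001120 = 0.096768
Normalizer over all consistent configurations: 0.93*0.98*0.84 + 0.61*0.98*0.16 + 0.48*0.02*0.84 + 0.35*0.02*0.16 = 0.870408
Posterior = 0.096768 / 0.870408 ≈ 0.111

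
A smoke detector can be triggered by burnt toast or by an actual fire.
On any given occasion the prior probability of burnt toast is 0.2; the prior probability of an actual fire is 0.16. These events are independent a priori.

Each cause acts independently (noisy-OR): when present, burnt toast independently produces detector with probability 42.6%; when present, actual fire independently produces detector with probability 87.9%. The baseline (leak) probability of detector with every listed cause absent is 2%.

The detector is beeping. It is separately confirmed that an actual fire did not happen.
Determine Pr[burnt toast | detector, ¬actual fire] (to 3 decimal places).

Pr[burnt toast | detector, ¬actual fire] ≈ 0.845

Under noisy-OR, P(detector | causes) = 1 − (1−0.02)·∏(1−qᵢ) over the active causes.
Weight on burnt toast=true, given the evidence: 0.43748·0.2 = 0.087496
Normalizer over all consistent configurations: 0.02·0.8 + 0.43748·0.2 = 0.103496
P(burnt toast | detector, ¬actual fire) = 0.087496/0.103496 ≈ 0.845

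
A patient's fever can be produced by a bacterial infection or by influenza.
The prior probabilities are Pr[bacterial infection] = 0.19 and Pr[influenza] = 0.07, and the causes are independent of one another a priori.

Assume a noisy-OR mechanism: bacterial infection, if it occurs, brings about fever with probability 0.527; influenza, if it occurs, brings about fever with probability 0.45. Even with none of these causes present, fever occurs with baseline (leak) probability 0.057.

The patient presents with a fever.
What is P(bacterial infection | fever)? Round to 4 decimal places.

Under noisy-OR, P(fever | causes) = 1 − (1−0.057)·∏(1−qᵢ) over the active causes.
Numerator (weight on configurations with bacterial infection): 0.097885 + 0.010037 = 0.107922
Denominator P(fever): 0.057*0.81*0.93 + 0.48135*0.81*0.07 + 0.553961*0.19*0.93 + 0.754679*0.19*0.07 = 0.178153
P(bacterial infection | fever) = 0.107922/0.178153 ≈ 0.6058

P(bacterial infection | fever) ≈ 0.6058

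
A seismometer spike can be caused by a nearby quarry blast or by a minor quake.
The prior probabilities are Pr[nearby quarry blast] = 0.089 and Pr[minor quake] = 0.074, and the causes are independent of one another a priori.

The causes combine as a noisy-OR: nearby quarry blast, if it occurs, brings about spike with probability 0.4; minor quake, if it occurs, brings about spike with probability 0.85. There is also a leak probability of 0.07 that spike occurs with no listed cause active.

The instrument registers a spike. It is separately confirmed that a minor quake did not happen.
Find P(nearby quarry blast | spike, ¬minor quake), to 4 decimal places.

Under noisy-OR, P(spike | causes) = 1 − (1−0.07)·∏(1−qᵢ) over the active causes.
Enumerate both values of nearby quarry blast and weight by the priors:
  P(spike | ¬minor quake) = 0.07×0.911 + 0.442×0.089
        = 0.063770 + 0.039338 = 0.103108
Configurations with nearby quarry blast contribute 0.039338, so
  P(nearby quarry blast | spike, ¬minor quake) = 0.039338 / 0.103108 ≈ 0.3815

P(nearby quarry blast | spike, ¬minor quake) ≈ 0.3815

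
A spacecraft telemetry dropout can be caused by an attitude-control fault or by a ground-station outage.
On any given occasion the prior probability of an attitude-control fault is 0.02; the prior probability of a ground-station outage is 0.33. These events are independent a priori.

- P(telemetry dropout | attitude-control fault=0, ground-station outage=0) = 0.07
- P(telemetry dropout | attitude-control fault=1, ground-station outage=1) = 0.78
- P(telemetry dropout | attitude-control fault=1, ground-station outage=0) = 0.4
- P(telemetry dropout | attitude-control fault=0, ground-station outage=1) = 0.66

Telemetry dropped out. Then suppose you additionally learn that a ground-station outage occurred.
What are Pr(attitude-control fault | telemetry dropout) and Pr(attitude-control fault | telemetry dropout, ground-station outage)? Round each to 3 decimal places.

By total probability over the 4 (attitude-control fault, ground-station outage) configurations:
  P(telemetry dropout) = 0.07·0.98·0.67 + 0.66·0.98·0.33 + 0.4·0.02·0.67 + 0.78·0.02·0.33
        = 0.045962 + 0.213444 + 0.005360 + 0.005148 = 0.269914
Configurations with attitude-control fault contribute 0.010508, so
  P(attitude-control fault | telemetry dropout) = 0.010508 / 0.269914 ≈ 0.039

Now also conditioning on ground-station outage=true:
Sum P(telemetry dropout|·) weighted by the priors over both values of attitude-control fault:
  P(telemetry dropout | ground-station outage) = 0.66·0.98 + 0.78·0.02
        = 0.646800 + 0.015600 = 0.662400
The terms with attitude-control fault present sum to 0.015600, so
  P(attitude-control fault | telemetry dropout, ground-station outage) = 0.015600 / 0.662400 ≈ 0.024
The drop from 0.039 to 0.024 is the explaining-away (discounting) effect.

Pr(attitude-control fault | telemetry dropout) ≈ 0.039; Pr(attitude-control fault | telemetry dropout, ground-station outage) ≈ 0.024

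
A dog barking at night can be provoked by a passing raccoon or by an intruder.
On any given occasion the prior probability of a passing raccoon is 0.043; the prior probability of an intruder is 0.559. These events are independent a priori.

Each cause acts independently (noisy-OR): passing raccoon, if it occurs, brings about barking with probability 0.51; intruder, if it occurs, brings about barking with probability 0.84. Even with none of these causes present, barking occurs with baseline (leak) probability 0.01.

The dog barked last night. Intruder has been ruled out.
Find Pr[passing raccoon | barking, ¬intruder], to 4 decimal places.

Pr[passing raccoon | barking, ¬intruder] ≈ 0.6982

Under noisy-OR, P(barking | causes) = 1 − (1−0.01)·∏(1−qᵢ) over the active causes.
P(barking | ¬intruder) = 0.01*0.957 + 0.5149*0.043 = 0.009570 + 0.022141 = 0.031711
Restricting to configurations with passing raccoon present: 0.5149*0.043 = 0.022141.
So P(passing raccoon | barking, ¬intruder) = 0.022141/0.031711 ≈ 0.6982.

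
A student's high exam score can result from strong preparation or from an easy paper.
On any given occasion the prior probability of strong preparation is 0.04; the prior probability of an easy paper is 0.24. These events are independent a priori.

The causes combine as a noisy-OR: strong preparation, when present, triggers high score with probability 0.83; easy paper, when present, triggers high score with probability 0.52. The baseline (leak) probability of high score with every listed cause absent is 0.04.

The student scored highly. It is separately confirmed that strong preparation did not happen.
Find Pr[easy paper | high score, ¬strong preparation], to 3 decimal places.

Under noisy-OR, P(high score | causes) = 1 − (1−0.04)·∏(1−qᵢ) over the active causes.
For the numerator, keep only easy paper=true terms: 0.5392×0.24 = 0.129408
The normalizing constant is 0.04×0.76 + 0.5392×0.24 = 0.159808
Posterior = 0.129408 / 0.159808 ≈ 0.810

Pr[easy paper | high score, ¬strong preparation] ≈ 0.810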